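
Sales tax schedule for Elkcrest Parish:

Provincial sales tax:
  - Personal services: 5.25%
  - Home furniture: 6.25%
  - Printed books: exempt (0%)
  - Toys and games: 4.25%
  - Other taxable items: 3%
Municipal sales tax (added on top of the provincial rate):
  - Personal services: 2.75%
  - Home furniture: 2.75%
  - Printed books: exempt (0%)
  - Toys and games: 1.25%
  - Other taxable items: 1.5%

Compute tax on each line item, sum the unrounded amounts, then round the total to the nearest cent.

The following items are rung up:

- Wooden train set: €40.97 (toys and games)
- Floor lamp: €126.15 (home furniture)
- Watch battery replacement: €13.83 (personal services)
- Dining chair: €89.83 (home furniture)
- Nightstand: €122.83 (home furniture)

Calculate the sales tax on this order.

€33.85

Wooden train set €40.97: toys and games → 4.25% + 1.25% municipal = 5.5% → €2.25335
Floor lamp €126.15: home furniture → 6.25% + 2.75% municipal = 9% → €11.3535
Watch battery replacement €13.83: personal services → 5.25% + 2.75% municipal = 8% → €1.1064
Dining chair €89.83: home furniture → 6.25% + 2.75% municipal = 9% → €8.0847
Nightstand €122.83: home furniture → 6.25% + 2.75% municipal = 9% → €11.0547
Unrounded tax sum = €33.85265 → €33.85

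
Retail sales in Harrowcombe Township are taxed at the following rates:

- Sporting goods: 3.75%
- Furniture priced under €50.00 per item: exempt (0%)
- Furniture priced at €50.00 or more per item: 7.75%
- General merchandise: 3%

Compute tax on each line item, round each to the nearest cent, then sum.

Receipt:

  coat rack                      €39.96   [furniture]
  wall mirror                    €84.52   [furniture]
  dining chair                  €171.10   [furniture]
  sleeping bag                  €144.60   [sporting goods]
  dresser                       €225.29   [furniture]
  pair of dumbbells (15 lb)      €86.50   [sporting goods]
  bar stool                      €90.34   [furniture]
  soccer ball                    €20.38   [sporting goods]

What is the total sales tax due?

€53.69

Coat rack €39.96: furniture, under €50.00 → 0% → €0.00
Wall mirror €84.52: furniture, €50.00 or more → 7.75% → €6.55
Dining chair €171.10: furniture, €50.00 or more → 7.75% → €13.26
Sleeping bag €144.60: sporting goods → 3.75% → €5.42
Dresser €225.29: furniture, €50.00 or more → 7.75% → €17.46
Pair of dumbbells (15 lb) €86.50: sporting goods → 3.75% → €3.24
Bar stool €90.34: furniture, €50.00 or more → 7.75% → €7.00
Soccer ball €20.38: sporting goods → 3.75% → €0.76
Total tax = €6.55 + €13.26 + €5.42 + €17.46 + €3.24 + €7.00 + €0.76 = €53.69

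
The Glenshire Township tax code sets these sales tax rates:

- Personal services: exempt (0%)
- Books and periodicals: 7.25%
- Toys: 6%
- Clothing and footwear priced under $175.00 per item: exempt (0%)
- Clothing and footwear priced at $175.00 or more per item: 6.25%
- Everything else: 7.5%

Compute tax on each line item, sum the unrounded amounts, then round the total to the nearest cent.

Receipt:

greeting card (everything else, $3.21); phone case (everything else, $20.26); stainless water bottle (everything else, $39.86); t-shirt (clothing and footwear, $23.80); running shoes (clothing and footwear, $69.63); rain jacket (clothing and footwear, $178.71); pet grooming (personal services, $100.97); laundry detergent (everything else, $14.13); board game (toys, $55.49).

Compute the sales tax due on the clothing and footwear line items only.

T-shirt $23.80: clothing and footwear, under $175.00 → 0% → $0.00
Running shoes $69.63: clothing and footwear, under $175.00 → 0% → $0.00
Rain jacket $178.71: clothing and footwear, $175.00 or more → 6.25% → $11.169375
Tax on clothing and footwear: unrounded sum = $11.169375 → $11.17

$11.17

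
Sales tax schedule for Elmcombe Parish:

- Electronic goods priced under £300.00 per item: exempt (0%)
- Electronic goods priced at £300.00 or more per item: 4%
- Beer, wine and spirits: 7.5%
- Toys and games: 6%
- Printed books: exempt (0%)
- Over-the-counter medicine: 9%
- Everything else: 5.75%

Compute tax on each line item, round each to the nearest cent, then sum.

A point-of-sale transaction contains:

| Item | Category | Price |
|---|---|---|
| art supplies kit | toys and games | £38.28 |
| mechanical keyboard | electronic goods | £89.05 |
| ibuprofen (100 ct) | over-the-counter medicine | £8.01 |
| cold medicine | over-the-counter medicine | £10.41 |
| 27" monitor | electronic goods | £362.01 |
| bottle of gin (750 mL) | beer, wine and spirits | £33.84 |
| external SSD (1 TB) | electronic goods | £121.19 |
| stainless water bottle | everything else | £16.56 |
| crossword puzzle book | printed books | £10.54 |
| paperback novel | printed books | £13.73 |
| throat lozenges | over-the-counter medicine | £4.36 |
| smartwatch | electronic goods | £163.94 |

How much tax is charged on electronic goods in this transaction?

£14.48

Mechanical keyboard £89.05: electronic goods, under £300.00 → 0% → £0.00
27" monitor £362.01: electronic goods, £300.00 or more → 4% → £14.48
External SSD (1 TB) £121.19: electronic goods, under £300.00 → 0% → £0.00
Smartwatch £163.94: electronic goods, under £300.00 → 0% → £0.00
Tax on electronic goods = £0.00 + £14.48 + £0.00 + £0.00 = £14.48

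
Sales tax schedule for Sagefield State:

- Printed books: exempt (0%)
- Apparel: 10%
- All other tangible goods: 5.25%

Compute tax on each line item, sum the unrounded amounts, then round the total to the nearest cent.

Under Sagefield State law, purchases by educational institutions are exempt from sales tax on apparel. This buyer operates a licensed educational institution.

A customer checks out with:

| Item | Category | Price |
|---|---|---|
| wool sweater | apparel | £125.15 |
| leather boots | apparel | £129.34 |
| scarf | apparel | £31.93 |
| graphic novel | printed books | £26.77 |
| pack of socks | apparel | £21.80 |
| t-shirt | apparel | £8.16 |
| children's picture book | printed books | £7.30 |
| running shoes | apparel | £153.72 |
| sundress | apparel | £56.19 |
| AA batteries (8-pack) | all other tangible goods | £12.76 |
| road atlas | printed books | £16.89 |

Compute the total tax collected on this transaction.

Wool sweater £125.15: apparel, buyer-exempt → 0% → £0.00
Leather boots £129.34: apparel, buyer-exempt → 0% → £0.00
Scarf £31.93: apparel, buyer-exempt → 0% → £0.00
Graphic novel £26.77: printed books → 0% → £0.00
Pack of socks £21.80: apparel, buyer-exempt → 0% → £0.00
T-shirt £8.16: apparel, buyer-exempt → 0% → £0.00
Children's picture book £7.30: printed books → 0% → £0.00
Running shoes £153.72: apparel, buyer-exempt → 0% → £0.00
Sundress £56.19: apparel, buyer-exempt → 0% → £0.00
AA batteries (8-pack) £12.76: all other tangible goods → 5.25% → £0.6699
Road atlas £16.89: printed books → 0% → £0.00
Unrounded tax sum = £0.6699 → £0.67

£0.67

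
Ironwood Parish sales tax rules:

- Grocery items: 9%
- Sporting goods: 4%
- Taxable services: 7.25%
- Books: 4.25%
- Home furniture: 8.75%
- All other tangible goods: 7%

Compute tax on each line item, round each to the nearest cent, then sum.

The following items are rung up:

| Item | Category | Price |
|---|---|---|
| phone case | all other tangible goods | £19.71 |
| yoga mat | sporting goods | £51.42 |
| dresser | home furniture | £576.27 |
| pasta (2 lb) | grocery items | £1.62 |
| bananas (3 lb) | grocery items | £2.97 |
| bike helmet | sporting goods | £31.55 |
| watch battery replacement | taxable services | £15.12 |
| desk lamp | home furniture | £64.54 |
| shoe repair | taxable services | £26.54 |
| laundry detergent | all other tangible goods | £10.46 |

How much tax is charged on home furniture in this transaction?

Dresser £576.27: home furniture → 8.75% → £50.42
Desk lamp £64.54: home furniture → 8.75% → £5.65
Tax on home furniture = £50.42 + £5.65 = £56.07

£56.07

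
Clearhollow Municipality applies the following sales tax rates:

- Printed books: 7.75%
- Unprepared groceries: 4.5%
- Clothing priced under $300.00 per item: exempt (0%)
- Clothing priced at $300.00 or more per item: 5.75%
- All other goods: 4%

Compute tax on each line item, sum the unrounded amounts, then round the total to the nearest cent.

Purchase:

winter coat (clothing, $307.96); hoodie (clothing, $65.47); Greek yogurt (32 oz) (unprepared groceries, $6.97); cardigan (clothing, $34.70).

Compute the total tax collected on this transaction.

Winter coat $307.96: clothing, $300.00 or more → 5.75% → $17.7077
Hoodie $65.47: clothing, under $300.00 → 0% → $0.00
Greek yogurt (32 oz) $6.97: unprepared groceries → 4.5% → $0.31365
Cardigan $34.70: clothing, under $300.00 → 0% → $0.00
Unrounded tax sum = $18.02135 → $18.02

$18.02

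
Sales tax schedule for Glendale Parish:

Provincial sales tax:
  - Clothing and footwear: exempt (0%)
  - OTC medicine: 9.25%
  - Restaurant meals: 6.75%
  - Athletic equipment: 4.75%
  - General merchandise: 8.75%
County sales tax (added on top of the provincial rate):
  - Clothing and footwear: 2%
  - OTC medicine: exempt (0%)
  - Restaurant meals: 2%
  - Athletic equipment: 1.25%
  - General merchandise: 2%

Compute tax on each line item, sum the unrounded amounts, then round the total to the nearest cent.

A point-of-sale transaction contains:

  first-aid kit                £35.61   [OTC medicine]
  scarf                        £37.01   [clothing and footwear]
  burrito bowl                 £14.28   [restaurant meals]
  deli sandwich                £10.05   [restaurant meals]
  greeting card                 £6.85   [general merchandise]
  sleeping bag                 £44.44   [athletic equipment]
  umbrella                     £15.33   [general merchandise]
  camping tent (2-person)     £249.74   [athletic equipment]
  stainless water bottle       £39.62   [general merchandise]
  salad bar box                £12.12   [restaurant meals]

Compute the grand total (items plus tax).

First-aid kit £35.61: OTC medicine → 9.25% + 0% county = 9.25% → £3.293925
Scarf £37.01: clothing and footwear → 0% + 2% county = 2% → £0.7402
Burrito bowl £14.28: restaurant meals → 6.75% + 2% county = 8.75% → £1.2495
Deli sandwich £10.05: restaurant meals → 6.75% + 2% county = 8.75% → £0.879375
Greeting card £6.85: general merchandise → 8.75% + 2% county = 10.75% → £0.736375
Sleeping bag £44.44: athletic equipment → 4.75% + 1.25% county = 6% → £2.6664
Umbrella £15.33: general merchandise → 8.75% + 2% county = 10.75% → £1.647975
Camping tent (2-person) £249.74: athletic equipment → 4.75% + 1.25% county = 6% → £14.9844
Stainless water bottle £39.62: general merchandise → 8.75% + 2% county = 10.75% → £4.25915
Salad bar box £12.12: restaurant meals → 6.75% + 2% county = 8.75% → £1.0605
Subtotal = £465.05; unrounded tax = £31.5178 → £31.52; total due = £496.57

£496.57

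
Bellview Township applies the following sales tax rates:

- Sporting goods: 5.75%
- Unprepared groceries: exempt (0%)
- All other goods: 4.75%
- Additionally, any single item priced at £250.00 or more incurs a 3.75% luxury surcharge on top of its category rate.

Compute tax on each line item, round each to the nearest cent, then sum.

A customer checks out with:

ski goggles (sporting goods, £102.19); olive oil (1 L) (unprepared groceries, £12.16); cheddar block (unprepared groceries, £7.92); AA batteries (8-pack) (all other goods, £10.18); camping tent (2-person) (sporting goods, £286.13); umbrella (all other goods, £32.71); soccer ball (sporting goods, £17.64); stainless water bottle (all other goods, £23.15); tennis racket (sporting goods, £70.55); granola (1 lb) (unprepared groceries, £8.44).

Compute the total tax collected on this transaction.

Ski goggles £102.19: sporting goods → 5.75% → £5.88
Olive oil (1 L) £12.16: unprepared groceries → 0% → £0.00
Cheddar block £7.92: unprepared groceries → 0% → £0.00
AA batteries (8-pack) £10.18: all other goods → 4.75% → £0.48
Camping tent (2-person) £286.13: sporting goods → 5.75% + 3.75% surcharge = 9.5% → £27.18
Umbrella £32.71: all other goods → 4.75% → £1.55
Soccer ball £17.64: sporting goods → 5.75% → £1.01
Stainless water bottle £23.15: all other goods → 4.75% → £1.10
Tennis racket £70.55: sporting goods → 5.75% → £4.06
Granola (1 lb) £8.44: unprepared groceries → 0% → £0.00
Total tax = £5.88 + £0.48 + £27.18 + £1.55 + £1.01 + £1.10 + £4.06 = £41.26

£41.26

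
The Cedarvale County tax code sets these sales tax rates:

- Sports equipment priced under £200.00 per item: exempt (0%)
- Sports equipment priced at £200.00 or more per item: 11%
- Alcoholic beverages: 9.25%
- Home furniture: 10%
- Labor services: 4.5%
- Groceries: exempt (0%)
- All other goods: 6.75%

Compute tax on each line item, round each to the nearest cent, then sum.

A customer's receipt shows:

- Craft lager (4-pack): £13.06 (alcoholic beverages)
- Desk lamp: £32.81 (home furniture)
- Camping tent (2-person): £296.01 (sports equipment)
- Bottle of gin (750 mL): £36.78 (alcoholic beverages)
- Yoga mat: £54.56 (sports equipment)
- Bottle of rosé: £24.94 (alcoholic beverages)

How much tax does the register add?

£42.76

Craft lager (4-pack) £13.06: alcoholic beverages → 9.25% → £1.21
Desk lamp £32.81: home furniture → 10% → £3.28
Camping tent (2-person) £296.01: sports equipment, £200.00 or more → 11% → £32.56
Bottle of gin (750 mL) £36.78: alcoholic beverages → 9.25% → £3.40
Yoga mat £54.56: sports equipment, under £200.00 → 0% → £0.00
Bottle of rosé £24.94: alcoholic beverages → 9.25% → £2.31
Total tax = £1.21 + £3.28 + £32.56 + £3.40 + £2.31 = £42.76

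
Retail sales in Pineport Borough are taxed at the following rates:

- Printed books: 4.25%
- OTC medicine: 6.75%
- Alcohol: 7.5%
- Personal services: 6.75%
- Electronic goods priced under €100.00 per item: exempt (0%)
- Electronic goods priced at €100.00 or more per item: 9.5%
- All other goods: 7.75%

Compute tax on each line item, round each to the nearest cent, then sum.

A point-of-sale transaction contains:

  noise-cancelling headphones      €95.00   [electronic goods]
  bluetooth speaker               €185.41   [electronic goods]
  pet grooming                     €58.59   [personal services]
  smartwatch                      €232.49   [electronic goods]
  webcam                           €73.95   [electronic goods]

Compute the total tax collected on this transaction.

Noise-cancelling headphones €95.00: electronic goods, under €100.00 → 0% → €0.00
Bluetooth speaker €185.41: electronic goods, €100.00 or more → 9.5% → €17.61
Pet grooming €58.59: personal services → 6.75% → €3.95
Smartwatch €232.49: electronic goods, €100.00 or more → 9.5% → €22.09
Webcam €73.95: electronic goods, under €100.00 → 0% → €0.00
Total tax = €17.61 + €3.95 + €22.09 = €43.65

€43.65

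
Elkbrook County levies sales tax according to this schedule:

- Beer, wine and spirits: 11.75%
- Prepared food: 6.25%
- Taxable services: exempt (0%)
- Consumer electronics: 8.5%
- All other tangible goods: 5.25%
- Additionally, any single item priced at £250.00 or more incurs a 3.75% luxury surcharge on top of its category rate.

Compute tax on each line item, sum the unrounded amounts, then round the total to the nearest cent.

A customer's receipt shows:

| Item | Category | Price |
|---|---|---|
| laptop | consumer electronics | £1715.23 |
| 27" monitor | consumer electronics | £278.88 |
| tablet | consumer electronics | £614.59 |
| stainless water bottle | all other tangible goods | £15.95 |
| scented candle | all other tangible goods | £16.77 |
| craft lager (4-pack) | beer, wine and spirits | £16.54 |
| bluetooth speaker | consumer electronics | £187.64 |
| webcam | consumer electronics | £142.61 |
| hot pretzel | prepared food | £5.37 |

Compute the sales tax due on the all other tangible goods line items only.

Stainless water bottle £15.95: all other tangible goods → 5.25% → £0.837375
Scented candle £16.77: all other tangible goods → 5.25% → £0.880425
Tax on all other tangible goods: unrounded sum = £1.7178 → £1.72

£1.72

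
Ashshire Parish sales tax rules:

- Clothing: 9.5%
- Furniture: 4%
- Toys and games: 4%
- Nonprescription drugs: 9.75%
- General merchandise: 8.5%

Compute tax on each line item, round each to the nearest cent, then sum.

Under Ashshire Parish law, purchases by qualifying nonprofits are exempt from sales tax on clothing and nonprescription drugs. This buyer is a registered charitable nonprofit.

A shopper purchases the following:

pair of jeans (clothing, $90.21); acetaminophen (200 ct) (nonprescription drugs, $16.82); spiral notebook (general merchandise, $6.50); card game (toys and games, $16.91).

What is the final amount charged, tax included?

Pair of jeans $90.21: clothing, buyer-exempt → 0% → $0.00
Acetaminophen (200 ct) $16.82: nonprescription drugs, buyer-exempt → 0% → $0.00
Spiral notebook $6.50: general merchandise → 8.5% → $0.55
Card game $16.91: toys and games → 4% → $0.68
Subtotal = $130.44; tax = $1.23; total due = $131.67

$131.67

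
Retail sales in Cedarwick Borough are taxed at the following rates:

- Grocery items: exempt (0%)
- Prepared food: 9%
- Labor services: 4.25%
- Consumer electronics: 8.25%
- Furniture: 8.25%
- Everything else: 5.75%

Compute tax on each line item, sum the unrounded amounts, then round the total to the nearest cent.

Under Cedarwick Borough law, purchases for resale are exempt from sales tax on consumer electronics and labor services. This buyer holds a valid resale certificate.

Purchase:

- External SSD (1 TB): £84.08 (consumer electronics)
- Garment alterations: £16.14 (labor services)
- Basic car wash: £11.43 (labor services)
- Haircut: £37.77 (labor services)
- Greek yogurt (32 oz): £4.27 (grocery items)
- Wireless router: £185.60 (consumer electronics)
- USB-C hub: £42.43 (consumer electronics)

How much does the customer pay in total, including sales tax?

External SSD (1 TB) £84.08: consumer electronics, buyer-exempt → 0% → £0.00
Garment alterations £16.14: labor services, buyer-exempt → 0% → £0.00
Basic car wash £11.43: labor services, buyer-exempt → 0% → £0.00
Haircut £37.77: labor services, buyer-exempt → 0% → £0.00
Greek yogurt (32 oz) £4.27: grocery items → 0% → £0.00
Wireless router £185.60: consumer electronics, buyer-exempt → 0% → £0.00
USB-C hub £42.43: consumer electronics, buyer-exempt → 0% → £0.00
Subtotal = £381.72; unrounded tax = £0.00 → £0.00; total due = £381.72

£381.72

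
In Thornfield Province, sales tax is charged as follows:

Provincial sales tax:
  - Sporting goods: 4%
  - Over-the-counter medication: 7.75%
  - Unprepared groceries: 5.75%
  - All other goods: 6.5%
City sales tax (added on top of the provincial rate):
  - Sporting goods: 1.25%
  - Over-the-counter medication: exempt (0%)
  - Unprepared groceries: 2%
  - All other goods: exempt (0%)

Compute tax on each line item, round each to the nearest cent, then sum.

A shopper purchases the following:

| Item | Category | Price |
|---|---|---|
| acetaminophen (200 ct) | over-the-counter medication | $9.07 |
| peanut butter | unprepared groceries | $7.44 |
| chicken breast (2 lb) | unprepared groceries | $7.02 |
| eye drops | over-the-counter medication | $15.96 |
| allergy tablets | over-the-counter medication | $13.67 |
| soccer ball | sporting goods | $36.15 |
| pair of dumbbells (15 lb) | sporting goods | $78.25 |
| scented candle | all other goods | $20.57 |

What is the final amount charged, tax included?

Acetaminophen (200 ct) $9.07: over-the-counter medication → 7.75% + 0% city = 7.75% → $0.70
Peanut butter $7.44: unprepared groceries → 5.75% + 2% city = 7.75% → $0.58
Chicken breast (2 lb) $7.02: unprepared groceries → 5.75% + 2% city = 7.75% → $0.54
Eye drops $15.96: over-the-counter medication → 7.75% + 0% city = 7.75% → $1.24
Allergy tablets $13.67: over-the-counter medication → 7.75% + 0% city = 7.75% → $1.06
Soccer ball $36.15: sporting goods → 4% + 1.25% city = 5.25% → $1.90
Pair of dumbbells (15 lb) $78.25: sporting goods → 4% + 1.25% city = 5.25% → $4.11
Scented candle $20.57: all other goods → 6.5% + 0% city = 6.5% → $1.34
Subtotal = $188.13; tax = $11.47; total due = $199.60

$199.60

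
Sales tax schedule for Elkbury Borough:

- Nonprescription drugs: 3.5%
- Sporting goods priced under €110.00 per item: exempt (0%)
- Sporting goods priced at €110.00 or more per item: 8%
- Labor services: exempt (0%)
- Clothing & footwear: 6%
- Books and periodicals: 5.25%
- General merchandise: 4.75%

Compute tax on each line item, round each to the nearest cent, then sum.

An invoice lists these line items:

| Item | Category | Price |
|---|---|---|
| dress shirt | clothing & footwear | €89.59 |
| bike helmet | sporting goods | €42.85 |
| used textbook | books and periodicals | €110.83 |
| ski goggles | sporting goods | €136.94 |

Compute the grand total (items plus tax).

€402.37

Dress shirt €89.59: clothing & footwear → 6% → €5.38
Bike helmet €42.85: sporting goods, under €110.00 → 0% → €0.00
Used textbook €110.83: books and periodicals → 5.25% → €5.82
Ski goggles €136.94: sporting goods, €110.00 or more → 8% → €10.96
Subtotal = €380.21; tax = €22.16; total due = €402.37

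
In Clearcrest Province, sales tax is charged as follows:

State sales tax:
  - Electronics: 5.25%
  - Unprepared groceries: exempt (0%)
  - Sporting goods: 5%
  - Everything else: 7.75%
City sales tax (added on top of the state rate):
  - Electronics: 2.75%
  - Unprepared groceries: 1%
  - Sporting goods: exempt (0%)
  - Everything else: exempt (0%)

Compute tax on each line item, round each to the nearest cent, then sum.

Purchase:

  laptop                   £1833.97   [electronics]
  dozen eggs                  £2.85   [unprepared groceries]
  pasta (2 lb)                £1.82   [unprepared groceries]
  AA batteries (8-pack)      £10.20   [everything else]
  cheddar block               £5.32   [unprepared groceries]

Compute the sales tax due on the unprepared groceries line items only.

£0.10

Dozen eggs £2.85: unprepared groceries → 0% + 1% city = 1% → £0.03
Pasta (2 lb) £1.82: unprepared groceries → 0% + 1% city = 1% → £0.02
Cheddar block £5.32: unprepared groceries → 0% + 1% city = 1% → £0.05
Tax on unprepared groceries = £0.03 + £0.02 + £0.05 = £0.10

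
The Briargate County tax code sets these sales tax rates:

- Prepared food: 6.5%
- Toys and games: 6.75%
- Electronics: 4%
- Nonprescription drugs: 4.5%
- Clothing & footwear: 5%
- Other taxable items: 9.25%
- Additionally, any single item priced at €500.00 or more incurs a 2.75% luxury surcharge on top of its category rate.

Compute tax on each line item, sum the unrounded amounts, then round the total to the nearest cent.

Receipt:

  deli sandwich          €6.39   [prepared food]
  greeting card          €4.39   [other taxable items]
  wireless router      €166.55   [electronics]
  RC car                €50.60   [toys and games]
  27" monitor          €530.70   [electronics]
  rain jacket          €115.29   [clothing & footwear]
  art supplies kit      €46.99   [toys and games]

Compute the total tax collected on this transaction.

Deli sandwich €6.39: prepared food → 6.5% → €0.41535
Greeting card €4.39: other taxable items → 9.25% → €0.406075
Wireless router €166.55: electronics → 4% → €6.662
RC car €50.60: toys and games → 6.75% → €3.4155
27" monitor €530.70: electronics → 4% + 2.75% surcharge = 6.75% → €35.82225
Rain jacket €115.29: clothing & footwear → 5% → €5.7645
Art supplies kit €46.99: toys and games → 6.75% → €3.171825
Unrounded tax sum = €55.6575 → €55.66

€55.66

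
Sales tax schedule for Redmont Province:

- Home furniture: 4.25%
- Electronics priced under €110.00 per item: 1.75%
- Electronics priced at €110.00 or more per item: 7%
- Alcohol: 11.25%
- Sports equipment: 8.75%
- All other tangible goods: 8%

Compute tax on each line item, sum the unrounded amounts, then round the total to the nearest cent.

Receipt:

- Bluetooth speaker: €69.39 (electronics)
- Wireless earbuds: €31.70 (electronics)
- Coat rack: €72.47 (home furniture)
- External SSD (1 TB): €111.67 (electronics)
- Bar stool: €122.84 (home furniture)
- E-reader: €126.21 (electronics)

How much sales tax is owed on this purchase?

€26.72

Bluetooth speaker €69.39: electronics, under €110.00 → 1.75% → €1.214325
Wireless earbuds €31.70: electronics, under €110.00 → 1.75% → €0.55475
Coat rack €72.47: home furniture → 4.25% → €3.079975
External SSD (1 TB) €111.67: electronics, €110.00 or more → 7% → €7.8169
Bar stool €122.84: home furniture → 4.25% → €5.2207
E-reader €126.21: electronics, €110.00 or more → 7% → €8.8347
Unrounded tax sum = €26.72135 → €26.72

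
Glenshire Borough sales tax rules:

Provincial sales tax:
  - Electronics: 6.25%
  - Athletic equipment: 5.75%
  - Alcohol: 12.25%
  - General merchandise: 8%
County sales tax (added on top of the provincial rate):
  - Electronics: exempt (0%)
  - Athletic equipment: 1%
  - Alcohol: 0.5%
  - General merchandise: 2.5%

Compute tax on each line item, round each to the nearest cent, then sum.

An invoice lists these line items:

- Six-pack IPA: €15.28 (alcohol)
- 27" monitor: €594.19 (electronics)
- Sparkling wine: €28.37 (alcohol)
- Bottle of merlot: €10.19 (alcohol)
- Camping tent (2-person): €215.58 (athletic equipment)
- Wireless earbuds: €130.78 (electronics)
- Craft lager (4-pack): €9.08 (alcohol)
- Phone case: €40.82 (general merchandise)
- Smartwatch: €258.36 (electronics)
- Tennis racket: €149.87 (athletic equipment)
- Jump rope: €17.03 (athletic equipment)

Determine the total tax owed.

Six-pack IPA €15.28: alcohol → 12.25% + 0.5% county = 12.75% → €1.95
27" monitor €594.19: electronics → 6.25% + 0% county = 6.25% → €37.14
Sparkling wine €28.37: alcohol → 12.25% + 0.5% county = 12.75% → €3.62
Bottle of merlot €10.19: alcohol → 12.25% + 0.5% county = 12.75% → €1.30
Camping tent (2-person) €215.58: athletic equipment → 5.75% + 1% county = 6.75% → €14.55
Wireless earbuds €130.78: electronics → 6.25% + 0% county = 6.25% → €8.17
Craft lager (4-pack) €9.08: alcohol → 12.25% + 0.5% county = 12.75% → €1.16
Phone case €40.82: general merchandise → 8% + 2.5% county = 10.5% → €4.29
Smartwatch €258.36: electronics → 6.25% + 0% county = 6.25% → €16.15
Tennis racket €149.87: athletic equipment → 5.75% + 1% county = 6.75% → €10.12
Jump rope €17.03: athletic equipment → 5.75% + 1% county = 6.75% → €1.15
Total tax = €1.95 + €37.14 + €3.62 + €1.30 + €14.55 + €8.17 + €1.16 + €4.29 + €16.15 + €10.12 + €1.15 = €99.60

€99.60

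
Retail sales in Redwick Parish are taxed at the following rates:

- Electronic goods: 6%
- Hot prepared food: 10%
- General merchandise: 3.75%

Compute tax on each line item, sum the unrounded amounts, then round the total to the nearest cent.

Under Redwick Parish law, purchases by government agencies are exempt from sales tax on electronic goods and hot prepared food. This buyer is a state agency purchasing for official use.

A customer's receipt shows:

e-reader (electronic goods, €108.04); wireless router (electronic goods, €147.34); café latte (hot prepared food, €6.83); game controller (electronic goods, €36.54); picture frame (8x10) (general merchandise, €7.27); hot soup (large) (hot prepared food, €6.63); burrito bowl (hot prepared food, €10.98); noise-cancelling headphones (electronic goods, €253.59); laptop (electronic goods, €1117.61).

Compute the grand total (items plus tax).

€1695.10

E-reader €108.04: electronic goods, buyer-exempt → 0% → €0.00
Wireless router €147.34: electronic goods, buyer-exempt → 0% → €0.00
Café latte €6.83: hot prepared food, buyer-exempt → 0% → €0.00
Game controller €36.54: electronic goods, buyer-exempt → 0% → €0.00
Picture frame (8x10) €7.27: general merchandise → 3.75% → €0.272625
Hot soup (large) €6.63: hot prepared food, buyer-exempt → 0% → €0.00
Burrito bowl €10.98: hot prepared food, buyer-exempt → 0% → €0.00
Noise-cancelling headphones €253.59: electronic goods, buyer-exempt → 0% → €0.00
Laptop €1117.61: electronic goods, buyer-exempt → 0% → €0.00
Subtotal = €1694.83; unrounded tax = €0.272625 → €0.27; total due = €1695.10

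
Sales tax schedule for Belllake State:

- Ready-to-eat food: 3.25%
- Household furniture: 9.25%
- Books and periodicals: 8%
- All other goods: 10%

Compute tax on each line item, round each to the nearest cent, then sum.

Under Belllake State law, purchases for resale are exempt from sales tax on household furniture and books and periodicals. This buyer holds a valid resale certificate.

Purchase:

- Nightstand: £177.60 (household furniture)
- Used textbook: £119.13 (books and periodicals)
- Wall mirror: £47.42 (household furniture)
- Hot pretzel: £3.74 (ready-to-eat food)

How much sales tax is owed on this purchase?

Nightstand £177.60: household furniture, buyer-exempt → 0% → £0.00
Used textbook £119.13: books and periodicals, buyer-exempt → 0% → £0.00
Wall mirror £47.42: household furniture, buyer-exempt → 0% → £0.00
Hot pretzel £3.74: ready-to-eat food → 3.25% → £0.12
Total tax = £0.12

£0.12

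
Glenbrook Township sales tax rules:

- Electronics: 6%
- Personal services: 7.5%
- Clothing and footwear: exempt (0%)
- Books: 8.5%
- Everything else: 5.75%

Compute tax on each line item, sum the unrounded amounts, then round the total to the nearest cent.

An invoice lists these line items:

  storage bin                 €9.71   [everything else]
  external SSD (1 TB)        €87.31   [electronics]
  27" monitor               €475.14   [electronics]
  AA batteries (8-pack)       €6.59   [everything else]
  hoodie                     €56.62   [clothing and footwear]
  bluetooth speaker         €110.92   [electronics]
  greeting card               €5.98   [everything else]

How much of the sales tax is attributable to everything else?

€1.28

Storage bin €9.71: everything else → 5.75% → €0.558325
AA batteries (8-pack) €6.59: everything else → 5.75% → €0.378925
Greeting card €5.98: everything else → 5.75% → €0.34385
Tax on everything else: unrounded sum = €1.2811 → €1.28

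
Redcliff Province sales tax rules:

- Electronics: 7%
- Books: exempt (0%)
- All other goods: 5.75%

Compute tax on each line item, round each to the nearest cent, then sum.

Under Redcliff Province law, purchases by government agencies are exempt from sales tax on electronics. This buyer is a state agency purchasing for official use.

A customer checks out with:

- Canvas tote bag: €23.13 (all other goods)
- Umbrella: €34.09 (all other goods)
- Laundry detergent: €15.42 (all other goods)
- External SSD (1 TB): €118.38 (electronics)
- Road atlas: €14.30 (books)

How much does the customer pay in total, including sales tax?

Canvas tote bag €23.13: all other goods → 5.75% → €1.33
Umbrella €34.09: all other goods → 5.75% → €1.96
Laundry detergent €15.42: all other goods → 5.75% → €0.89
External SSD (1 TB) €118.38: electronics, buyer-exempt → 0% → €0.00
Road atlas €14.30: books → 0% → €0.00
Subtotal = €205.32; tax = €4.18; total due = €209.50

€209.50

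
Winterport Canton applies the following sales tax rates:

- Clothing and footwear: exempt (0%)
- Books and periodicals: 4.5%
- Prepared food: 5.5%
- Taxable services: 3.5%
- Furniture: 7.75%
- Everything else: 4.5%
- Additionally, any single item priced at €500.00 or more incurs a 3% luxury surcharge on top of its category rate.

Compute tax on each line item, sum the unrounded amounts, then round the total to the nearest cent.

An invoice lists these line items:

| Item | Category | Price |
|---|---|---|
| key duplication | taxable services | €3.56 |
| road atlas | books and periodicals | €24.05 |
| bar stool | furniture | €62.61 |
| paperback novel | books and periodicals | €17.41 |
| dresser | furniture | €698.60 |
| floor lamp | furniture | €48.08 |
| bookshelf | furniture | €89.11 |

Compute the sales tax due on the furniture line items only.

€90.58

Bar stool €62.61: furniture → 7.75% → €4.852275
Dresser €698.60: furniture → 7.75% + 3% surcharge = 10.75% → €75.0995
Floor lamp €48.08: furniture → 7.75% → €3.7262
Bookshelf €89.11: furniture → 7.75% → €6.906025
Tax on furniture: unrounded sum = €90.584 → €90.58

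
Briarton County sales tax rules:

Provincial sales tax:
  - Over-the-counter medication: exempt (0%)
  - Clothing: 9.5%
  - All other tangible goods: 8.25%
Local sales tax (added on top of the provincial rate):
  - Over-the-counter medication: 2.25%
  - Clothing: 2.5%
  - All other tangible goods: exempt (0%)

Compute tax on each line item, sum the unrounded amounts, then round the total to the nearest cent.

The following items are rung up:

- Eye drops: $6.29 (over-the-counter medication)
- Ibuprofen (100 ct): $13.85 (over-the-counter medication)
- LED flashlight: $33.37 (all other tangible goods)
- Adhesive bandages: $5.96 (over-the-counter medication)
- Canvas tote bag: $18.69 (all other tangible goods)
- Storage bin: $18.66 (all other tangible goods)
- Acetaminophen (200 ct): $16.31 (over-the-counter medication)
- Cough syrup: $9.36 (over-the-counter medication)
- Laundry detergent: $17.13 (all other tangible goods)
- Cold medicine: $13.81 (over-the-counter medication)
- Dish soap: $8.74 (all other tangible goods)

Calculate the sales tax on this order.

$9.44

Eye drops $6.29: over-the-counter medication → 0% + 2.25% local = 2.25% → $0.141525
Ibuprofen (100 ct) $13.85: over-the-counter medication → 0% + 2.25% local = 2.25% → $0.311625
LED flashlight $33.37: all other tangible goods → 8.25% + 0% local = 8.25% → $2.753025
Adhesive bandages $5.96: over-the-counter medication → 0% + 2.25% local = 2.25% → $0.1341
Canvas tote bag $18.69: all other tangible goods → 8.25% + 0% local = 8.25% → $1.541925
Storage bin $18.66: all other tangible goods → 8.25% + 0% local = 8.25% → $1.53945
Acetaminophen (200 ct) $16.31: over-the-counter medication → 0% + 2.25% local = 2.25% → $0.366975
Cough syrup $9.36: over-the-counter medication → 0% + 2.25% local = 2.25% → $0.2106
Laundry detergent $17.13: all other tangible goods → 8.25% + 0% local = 8.25% → $1.413225
Cold medicine $13.81: over-the-counter medication → 0% + 2.25% local = 2.25% → $0.310725
Dish soap $8.74: all other tangible goods → 8.25% + 0% local = 8.25% → $0.72105
Unrounded tax sum = $9.444225 → $9.44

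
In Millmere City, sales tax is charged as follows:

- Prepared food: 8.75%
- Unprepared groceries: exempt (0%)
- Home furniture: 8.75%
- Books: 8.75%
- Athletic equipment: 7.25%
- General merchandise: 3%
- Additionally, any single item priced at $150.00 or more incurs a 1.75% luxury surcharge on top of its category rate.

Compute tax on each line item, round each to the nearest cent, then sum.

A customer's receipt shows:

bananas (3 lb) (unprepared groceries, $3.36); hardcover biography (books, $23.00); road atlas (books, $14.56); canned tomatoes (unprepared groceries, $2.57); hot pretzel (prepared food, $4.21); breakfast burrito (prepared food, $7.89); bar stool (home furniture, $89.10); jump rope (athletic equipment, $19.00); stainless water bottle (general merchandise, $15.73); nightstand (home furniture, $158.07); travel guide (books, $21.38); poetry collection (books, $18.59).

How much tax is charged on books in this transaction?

Hardcover biography $23.00: books → 8.75% → $2.01
Road atlas $14.56: books → 8.75% → $1.27
Travel guide $21.38: books → 8.75% → $1.87
Poetry collection $18.59: books → 8.75% → $1.63
Tax on books = $2.01 + $1.27 + $1.87 + $1.63 = $6.78

$6.78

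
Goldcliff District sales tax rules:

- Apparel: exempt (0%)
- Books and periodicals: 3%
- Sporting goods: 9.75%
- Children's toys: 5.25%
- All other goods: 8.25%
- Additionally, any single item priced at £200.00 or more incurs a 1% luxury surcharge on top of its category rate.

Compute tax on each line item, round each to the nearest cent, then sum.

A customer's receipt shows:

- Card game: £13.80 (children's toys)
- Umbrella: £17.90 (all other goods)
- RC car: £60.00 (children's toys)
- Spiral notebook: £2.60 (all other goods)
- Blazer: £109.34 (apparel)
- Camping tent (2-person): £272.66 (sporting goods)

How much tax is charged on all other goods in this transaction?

£1.69

Umbrella £17.90: all other goods → 8.25% → £1.48
Spiral notebook £2.60: all other goods → 8.25% → £0.21
Tax on all other goods = £1.48 + £0.21 = £1.69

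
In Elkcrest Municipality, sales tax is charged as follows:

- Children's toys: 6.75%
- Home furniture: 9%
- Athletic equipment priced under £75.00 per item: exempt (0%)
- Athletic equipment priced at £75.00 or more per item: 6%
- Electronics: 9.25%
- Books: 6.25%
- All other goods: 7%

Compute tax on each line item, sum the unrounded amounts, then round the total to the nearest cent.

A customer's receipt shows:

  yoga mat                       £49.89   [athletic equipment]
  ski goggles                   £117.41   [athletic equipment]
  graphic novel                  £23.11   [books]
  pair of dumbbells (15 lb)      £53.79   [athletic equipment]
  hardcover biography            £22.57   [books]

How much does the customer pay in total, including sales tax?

£276.67

Yoga mat £49.89: athletic equipment, under £75.00 → 0% → £0.00
Ski goggles £117.41: athletic equipment, £75.00 or more → 6% → £7.0446
Graphic novel £23.11: books → 6.25% → £1.444375
Pair of dumbbells (15 lb) £53.79: athletic equipment, under £75.00 → 0% → £0.00
Hardcover biography £22.57: books → 6.25% → £1.410625
Subtotal = £266.77; unrounded tax = £9.8996 → £9.90; total due = £276.67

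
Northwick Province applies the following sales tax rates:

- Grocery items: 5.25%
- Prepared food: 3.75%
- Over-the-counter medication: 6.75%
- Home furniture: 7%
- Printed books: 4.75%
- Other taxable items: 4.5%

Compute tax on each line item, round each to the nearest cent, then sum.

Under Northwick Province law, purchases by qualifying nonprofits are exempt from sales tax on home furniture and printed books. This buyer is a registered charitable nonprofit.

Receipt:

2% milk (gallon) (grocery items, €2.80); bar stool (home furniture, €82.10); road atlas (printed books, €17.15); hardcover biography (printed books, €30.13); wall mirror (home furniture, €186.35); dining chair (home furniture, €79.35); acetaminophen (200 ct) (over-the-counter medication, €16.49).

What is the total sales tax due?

€1.26

2% milk (gallon) €2.80: grocery items → 5.25% → €0.15
Bar stool €82.10: home furniture, buyer-exempt → 0% → €0.00
Road atlas €17.15: printed books, buyer-exempt → 0% → €0.00
Hardcover biography €30.13: printed books, buyer-exempt → 0% → €0.00
Wall mirror €186.35: home furniture, buyer-exempt → 0% → €0.00
Dining chair €79.35: home furniture, buyer-exempt → 0% → €0.00
Acetaminophen (200 ct) €16.49: over-the-counter medication → 6.75% → €1.11
Total tax = €0.15 + €1.11 = €1.26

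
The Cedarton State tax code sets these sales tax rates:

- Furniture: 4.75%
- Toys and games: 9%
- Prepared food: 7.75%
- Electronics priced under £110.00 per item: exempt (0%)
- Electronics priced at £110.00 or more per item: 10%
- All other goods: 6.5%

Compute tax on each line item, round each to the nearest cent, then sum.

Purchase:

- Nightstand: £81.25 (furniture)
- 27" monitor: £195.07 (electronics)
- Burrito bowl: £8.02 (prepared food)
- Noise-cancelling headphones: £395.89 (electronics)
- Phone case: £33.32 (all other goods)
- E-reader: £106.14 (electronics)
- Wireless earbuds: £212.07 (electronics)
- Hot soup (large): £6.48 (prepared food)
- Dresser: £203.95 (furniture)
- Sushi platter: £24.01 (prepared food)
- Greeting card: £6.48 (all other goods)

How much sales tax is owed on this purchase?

£99.43

Nightstand £81.25: furniture → 4.75% → £3.86
27" monitor £195.07: electronics, £110.00 or more → 10% → £19.51
Burrito bowl £8.02: prepared food → 7.75% → £0.62
Noise-cancelling headphones £395.89: electronics, £110.00 or more → 10% → £39.59
Phone case £33.32: all other goods → 6.5% → £2.17
E-reader £106.14: electronics, under £110.00 → 0% → £0.00
Wireless earbuds £212.07: electronics, £110.00 or more → 10% → £21.21
Hot soup (large) £6.48: prepared food → 7.75% → £0.50
Dresser £203.95: furniture → 4.75% → £9.69
Sushi platter £24.01: prepared food → 7.75% → £1.86
Greeting card £6.48: all other goods → 6.5% → £0.42
Total tax = £3.86 + £19.51 + £0.62 + £39.59 + £2.17 + £21.21 + £0.50 + £9.69 + £1.86 + £0.42 = £99.43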